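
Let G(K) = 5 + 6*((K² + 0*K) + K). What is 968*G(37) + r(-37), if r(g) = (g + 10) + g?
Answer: 8170824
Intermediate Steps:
r(g) = 10 + 2*g (r(g) = (10 + g) + g = 10 + 2*g)
G(K) = 5 + 6*K + 6*K² (G(K) = 5 + 6*((K² + 0) + K) = 5 + 6*(K² + K) = 5 + 6*(K + K²) = 5 + (6*K + 6*K²) = 5 + 6*K + 6*K²)
968*G(37) + r(-37) = 968*(5 + 6*37 + 6*37²) + (10 + 2*(-37)) = 968*(5 + 222 + 6*1369) + (10 - 74) = 968*(5 + 222 + 8214) - 64 = 968*8441 - 64 = 8170888 - 64 = 8170824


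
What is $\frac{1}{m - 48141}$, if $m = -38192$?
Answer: $- \frac{1}{86333} \approx -1.1583 \cdot 10^{-5}$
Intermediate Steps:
$\frac{1}{m - 48141} = \frac{1}{-38192 - 48141} = \frac{1}{-86333} = - \frac{1}{86333}$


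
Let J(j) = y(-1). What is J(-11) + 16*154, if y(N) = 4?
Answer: 2468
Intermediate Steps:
J(j) = 4
J(-11) + 16*154 = 4 + 16*154 = 4 + 2464 = 2468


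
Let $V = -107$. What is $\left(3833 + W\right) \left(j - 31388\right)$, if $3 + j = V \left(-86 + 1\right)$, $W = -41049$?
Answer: $829767936$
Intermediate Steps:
$j = 9092$ ($j = -3 - 107 \left(-86 + 1\right) = -3 - -9095 = -3 + 9095 = 9092$)
$\left(3833 + W\right) \left(j - 31388\right) = \left(3833 - 41049\right) \left(9092 - 31388\right) = \left(-37216\right) \left(-22296\right) = 829767936$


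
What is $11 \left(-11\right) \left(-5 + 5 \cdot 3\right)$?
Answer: $-1210$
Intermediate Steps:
$11 \left(-11\right) \left(-5 + 5 \cdot 3\right) = - 121 \left(-5 + 15\right) = \left(-121\right) 10 = -1210$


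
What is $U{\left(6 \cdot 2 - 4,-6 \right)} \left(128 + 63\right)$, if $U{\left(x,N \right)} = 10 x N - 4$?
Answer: $-92444$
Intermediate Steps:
$U{\left(x,N \right)} = -4 + 10 N x$ ($U{\left(x,N \right)} = 10 N x - 4 = -4 + 10 N x$)
$U{\left(6 \cdot 2 - 4,-6 \right)} \left(128 + 63\right) = \left(-4 + 10 \left(-6\right) \left(6 \cdot 2 - 4\right)\right) \left(128 + 63\right) = \left(-4 + 10 \left(-6\right) \left(12 - 4\right)\right) 191 = \left(-4 + 10 \left(-6\right) 8\right) 191 = \left(-4 - 480\right) 191 = \left(-484\right) 191 = -92444$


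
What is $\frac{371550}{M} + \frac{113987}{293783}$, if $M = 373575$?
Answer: $\frac{2023170229}{1463333123} \approx 1.3826$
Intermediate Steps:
$\frac{371550}{M} + \frac{113987}{293783} = \frac{371550}{373575} + \frac{113987}{293783} = 371550 \cdot \frac{1}{373575} + 113987 \cdot \frac{1}{293783} = \frac{4954}{4981} + \frac{113987}{293783} = \frac{2023170229}{1463333123}$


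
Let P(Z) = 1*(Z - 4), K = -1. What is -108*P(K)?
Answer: 540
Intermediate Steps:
P(Z) = -4 + Z (P(Z) = 1*(-4 + Z) = -4 + Z)
-108*P(K) = -108*(-4 - 1) = -108*(-5) = 540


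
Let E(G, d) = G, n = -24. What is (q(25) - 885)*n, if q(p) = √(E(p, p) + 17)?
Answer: 21240 - 24*√42 ≈ 21084.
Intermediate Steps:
q(p) = √(17 + p) (q(p) = √(p + 17) = √(17 + p))
(q(25) - 885)*n = (√(17 + 25) - 885)*(-24) = (√42 - 885)*(-24) = (-885 + √42)*(-24) = 21240 - 24*√42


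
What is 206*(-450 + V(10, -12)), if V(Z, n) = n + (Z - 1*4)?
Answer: -93936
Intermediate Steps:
V(Z, n) = -4 + Z + n (V(Z, n) = n + (Z - 4) = n + (-4 + Z) = -4 + Z + n)
206*(-450 + V(10, -12)) = 206*(-450 + (-4 + 10 - 12)) = 206*(-450 - 6) = 206*(-456) = -93936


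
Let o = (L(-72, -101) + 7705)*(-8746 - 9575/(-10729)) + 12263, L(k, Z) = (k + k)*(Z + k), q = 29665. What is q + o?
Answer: -3059881244291/10729 ≈ -2.8520e+8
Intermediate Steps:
L(k, Z) = 2*k*(Z + k) (L(k, Z) = (2*k)*(Z + k) = 2*k*(Z + k))
o = -3060199520076/10729 (o = (2*(-72)*(-101 - 72) + 7705)*(-8746 - 9575/(-10729)) + 12263 = (2*(-72)*(-173) + 7705)*(-8746 - 9575*(-1/10729)) + 12263 = (24912 + 7705)*(-8746 + 9575/10729) + 12263 = 32617*(-93826259/10729) + 12263 = -3060331089803/10729 + 12263 = -3060199520076/10729 ≈ -2.8523e+8)
q + o = 29665 - 3060199520076/10729 = -3059881244291/10729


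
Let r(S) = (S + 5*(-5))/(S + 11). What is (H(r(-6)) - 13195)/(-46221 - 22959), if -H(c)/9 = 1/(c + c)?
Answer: 163609/857832 ≈ 0.19072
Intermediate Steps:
r(S) = (-25 + S)/(11 + S) (r(S) = (S - 25)/(11 + S) = (-25 + S)/(11 + S))
H(c) = -9/(2*c) (H(c) = -9/(c + c) = -9*1/(2*c) = -9/(2*c))
(H(r(-6)) - 13195)/(-46221 - 22959) = (-9*(11 - 6)/(-25 - 6)/2 - 13195)/(-46221 - 22959) = (-9/(2*(-31/5)) - 13195)/(-69180) = (-9/(2*((1/5)*(-31))) - 13195)*(-1/69180) = (-9/(2*(-31/5)) - 13195)*(-1/69180) = (-9/2*(-5/31) - 13195)*(-1/69180) = (45/62 - 13195)*(-1/69180) = -818045/62*(-1/69180) = 163609/857832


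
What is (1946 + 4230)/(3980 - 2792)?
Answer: 1544/297 ≈ 5.1987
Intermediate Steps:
(1946 + 4230)/(3980 - 2792) = 6176/1188 = 6176*(1/1188) = 1544/297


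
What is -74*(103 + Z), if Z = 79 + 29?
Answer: -15614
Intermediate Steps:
Z = 108
-74*(103 + Z) = -74*(103 + 108) = -74*211 = -15614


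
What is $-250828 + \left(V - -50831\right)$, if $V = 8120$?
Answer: $-191877$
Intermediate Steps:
$-250828 + \left(V - -50831\right) = -250828 + \left(8120 - -50831\right) = -250828 + \left(8120 + 50831\right) = -250828 + 58951 = -191877$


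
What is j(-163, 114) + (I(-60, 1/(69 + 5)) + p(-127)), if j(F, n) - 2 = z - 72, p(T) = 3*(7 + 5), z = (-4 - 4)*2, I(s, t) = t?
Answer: -3699/74 ≈ -49.987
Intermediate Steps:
z = -16 (z = -8*2 = -16)
p(T) = 36 (p(T) = 3*12 = 36)
j(F, n) = -86 (j(F, n) = 2 + (-16 - 72) = 2 - 88 = -86)
j(-163, 114) + (I(-60, 1/(69 + 5)) + p(-127)) = -86 + (1/(69 + 5) + 36) = -86 + (1/74 + 36) = -86 + 2665/74 = -3699/74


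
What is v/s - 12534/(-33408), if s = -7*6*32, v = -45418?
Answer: 443915/12992 ≈ 34.168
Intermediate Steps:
s = -1344 (s = -42*32 = -1344)
v/s - 12534/(-33408) = -45418/(-1344) - 12534/(-33408) = -45418*(-1/1344) - 12534*(-1/33408) = 22709/672 + 2089/5568 = 443915/12992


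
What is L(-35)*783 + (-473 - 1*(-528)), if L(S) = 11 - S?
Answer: 36073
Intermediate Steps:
L(-35)*783 + (-473 - 1*(-528)) = (11 - 1*(-35))*783 + (-473 - 1*(-528)) = (11 + 35)*783 + (-473 + 528) = 46*783 + 55 = 36018 + 55 = 36073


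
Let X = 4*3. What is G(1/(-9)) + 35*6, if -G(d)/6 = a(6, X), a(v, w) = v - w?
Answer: 246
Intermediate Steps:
X = 12
G(d) = 36 (G(d) = -6*(6 - 1*12) = -6*(6 - 12) = -6*(-6) = 36)
G(1/(-9)) + 35*6 = 36 + 35*6 = 36 + 210 = 246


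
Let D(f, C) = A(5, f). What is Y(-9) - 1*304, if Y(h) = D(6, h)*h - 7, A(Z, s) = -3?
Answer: -284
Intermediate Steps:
D(f, C) = -3
Y(h) = -7 - 3*h (Y(h) = -3*h - 7 = -7 - 3*h)
Y(-9) - 1*304 = (-7 - 3*(-9)) - 1*304 = (-7 + 27) - 304 = 20 - 304 = -284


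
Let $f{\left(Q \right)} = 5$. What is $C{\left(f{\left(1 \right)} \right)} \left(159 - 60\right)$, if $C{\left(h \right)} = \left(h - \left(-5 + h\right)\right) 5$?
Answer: $2475$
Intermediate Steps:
$C{\left(h \right)} = 25$ ($C{\left(h \right)} = 5 \cdot 5 = 25$)
$C{\left(f{\left(1 \right)} \right)} \left(159 - 60\right) = 25 \left(159 - 60\right) = 25 \cdot 99 = 2475$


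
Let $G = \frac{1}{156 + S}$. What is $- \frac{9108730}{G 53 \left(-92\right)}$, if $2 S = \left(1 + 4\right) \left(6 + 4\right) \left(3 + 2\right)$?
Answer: $\frac{1279776565}{2438} \approx 5.2493 \cdot 10^{5}$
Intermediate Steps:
$S = 125$ ($S = \frac{\left(1 + 4\right) \left(6 + 4\right) \left(3 + 2\right)}{2} = \frac{5 \cdot 10 \cdot 5}{2} = \frac{5 \cdot 50}{2} = \frac{1}{2} \cdot 250 = 125$)
$G = \frac{1}{281}$ ($G = \frac{1}{156 + 125} = \frac{1}{281} \approx 0.0035587$)
$- \frac{9108730}{G 53 \left(-92\right)} = - \frac{9108730}{\frac{1}{281} \cdot 53 \left(-92\right)} = - \frac{9108730}{\frac{53}{281} \left(-92\right)} = - \frac{9108730}{- \frac{4876}{281}} = \left(-9108730\right) \left(- \frac{281}{4876}\right) = \frac{1279776565}{2438}$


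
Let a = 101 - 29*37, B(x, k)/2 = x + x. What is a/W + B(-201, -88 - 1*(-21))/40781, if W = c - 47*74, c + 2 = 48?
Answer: 236409/897182 ≈ 0.26350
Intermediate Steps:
c = 46 (c = -2 + 48 = 46)
B(x, k) = 4*x (B(x, k) = 2*(x + x) = 2*(2*x) = 4*x)
W = -3432 (W = 46 - 47*74 = 46 - 3478 = -3432)
a = -972 (a = 101 - 1073 = -972)
a/W + B(-201, -88 - 1*(-21))/40781 = -972/(-3432) + (4*(-201))/40781 = -972*(-1/3432) - 804*1/40781 = 81/286 - 804/40781 = 236409/897182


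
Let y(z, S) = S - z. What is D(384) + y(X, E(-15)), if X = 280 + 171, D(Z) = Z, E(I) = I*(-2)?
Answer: -37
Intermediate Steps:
E(I) = -2*I
X = 451
D(384) + y(X, E(-15)) = 384 + (-2*(-15) - 1*451) = 384 + (30 - 451) = 384 - 421 = -37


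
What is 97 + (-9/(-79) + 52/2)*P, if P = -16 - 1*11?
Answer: -48038/79 ≈ -608.08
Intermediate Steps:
P = -27 (P = -16 - 11 = -27)
97 + (-9/(-79) + 52/2)*P = 97 + (-9/(-79) + 52/2)*(-27) = 97 + (-9*(-1/79) + 52*(½))*(-27) = 97 + (9/79 + 26)*(-27) = 97 + (2063/79)*(-27) = 97 - 55701/79 = -48038/79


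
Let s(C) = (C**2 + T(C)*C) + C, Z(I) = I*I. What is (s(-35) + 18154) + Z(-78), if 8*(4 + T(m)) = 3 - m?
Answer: 101607/4 ≈ 25402.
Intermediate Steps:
Z(I) = I**2
T(m) = -29/8 - m/8 (T(m) = -4 + (3 - m)/8 = -4 + (3/8 - m/8) = -29/8 - m/8)
s(C) = C + C**2 + C*(-29/8 - C/8) (s(C) = (C**2 + (-29/8 - C/8)*C) + C = (C**2 + C*(-29/8 - C/8)) + C = C + C**2 + C*(-29/8 - C/8))
(s(-35) + 18154) + Z(-78) = ((7/8)*(-35)*(-3 - 35) + 18154) + (-78)**2 = ((7/8)*(-35)*(-38) + 18154) + 6084 = (4655/4 + 18154) + 6084 = 77271/4 + 6084 = 101607/4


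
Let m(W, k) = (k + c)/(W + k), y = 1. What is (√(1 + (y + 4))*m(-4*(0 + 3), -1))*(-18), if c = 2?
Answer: 18*√6/13 ≈ 3.3916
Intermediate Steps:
m(W, k) = (2 + k)/(W + k) (m(W, k) = (k + 2)/(W + k) = (2 + k)/(W + k))
(√(1 + (y + 4))*m(-4*(0 + 3), -1))*(-18) = (√(1 + (1 + 4))*((2 - 1)/(-4*(0 + 3) - 1)))*(-18) = (√(1 + 5)*(1/(-4*3 - 1)))*(-18) = (√6*(1/(-12 - 1)))*(-18) = (√6*(1/(-13)))*(-18) = (√6*(-1/13*1))*(-18) = (√6*(-1/13))*(-18) = -√6/13*(-18) = 18*√6/13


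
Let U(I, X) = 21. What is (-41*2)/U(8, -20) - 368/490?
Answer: -3422/735 ≈ -4.6558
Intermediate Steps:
(-41*2)/U(8, -20) - 368/490 = -41*2/21 - 368/490 = -82*1/21 - 368*1/490 = -82/21 - 184/245 = -3422/735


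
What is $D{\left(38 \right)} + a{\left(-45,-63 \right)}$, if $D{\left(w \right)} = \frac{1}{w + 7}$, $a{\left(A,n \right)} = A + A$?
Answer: $- \frac{4049}{45} \approx -89.978$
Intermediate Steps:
$a{\left(A,n \right)} = 2 A$
$D{\left(w \right)} = \frac{1}{7 + w}$
$D{\left(38 \right)} + a{\left(-45,-63 \right)} = \frac{1}{7 + 38} + 2 \left(-45\right) = \frac{1}{45} - 90 = - \frac{4049}{45}$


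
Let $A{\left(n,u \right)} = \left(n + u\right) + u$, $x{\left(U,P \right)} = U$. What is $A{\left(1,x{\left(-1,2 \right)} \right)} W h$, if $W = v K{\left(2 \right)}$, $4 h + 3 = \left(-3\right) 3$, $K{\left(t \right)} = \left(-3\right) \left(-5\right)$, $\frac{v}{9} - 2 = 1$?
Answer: $1215$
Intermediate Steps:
$v = 27$ ($v = 18 + 9 \cdot 1 = 18 + 9 = 27$)
$K{\left(t \right)} = 15$
$A{\left(n,u \right)} = n + 2 u$
$h = -3$ ($h = - \frac{3}{4} + \frac{\left(-3\right) 3}{4} = - \frac{3}{4} + \frac{1}{4} \left(-9\right) = - \frac{3}{4} - \frac{9}{4} = -3$)
$W = 405$ ($W = 27 \cdot 15 = 405$)
$A{\left(1,x{\left(-1,2 \right)} \right)} W h = \left(1 + 2 \left(-1\right)\right) 405 \left(-3\right) = \left(1 - 2\right) 405 \left(-3\right) = \left(-1\right) 405 \left(-3\right) = \left(-405\right) \left(-3\right) = 1215$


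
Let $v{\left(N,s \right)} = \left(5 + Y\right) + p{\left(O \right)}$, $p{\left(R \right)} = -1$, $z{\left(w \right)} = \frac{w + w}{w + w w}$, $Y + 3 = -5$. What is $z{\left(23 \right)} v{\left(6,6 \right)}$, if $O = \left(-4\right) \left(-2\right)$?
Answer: $- \frac{1}{3} \approx -0.33333$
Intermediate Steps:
$Y = -8$ ($Y = -3 - 5 = -8$)
$O = 8$
$z{\left(w \right)} = \frac{2 w}{w + w^{2}}$
$v{\left(N,s \right)} = -4$ ($v{\left(N,s \right)} = \left(5 - 8\right) - 1 = -3 - 1 = -4$)
$z{\left(23 \right)} v{\left(6,6 \right)} = \frac{2}{1 + 23} \left(-4\right) = \frac{2}{24} \left(-4\right) = 2 \cdot \frac{1}{24} \left(-4\right) = \frac{1}{12} \left(-4\right) = - \frac{1}{3}$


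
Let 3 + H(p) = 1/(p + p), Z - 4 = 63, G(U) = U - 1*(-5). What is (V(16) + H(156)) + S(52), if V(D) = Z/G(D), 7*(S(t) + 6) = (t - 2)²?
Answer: 36539/104 ≈ 351.34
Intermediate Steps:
G(U) = 5 + U (G(U) = U + 5 = 5 + U)
Z = 67 (Z = 4 + 63 = 67)
S(t) = -6 + (-2 + t)²/7 (S(t) = -6 + (t - 2)²/7 = -6 + (-2 + t)²/7)
V(D) = 67/(5 + D)
H(p) = -3 + 1/(2*p) (H(p) = -3 + 1/(p + p) = -3 + 1/(2*p))
(V(16) + H(156)) + S(52) = (67/(5 + 16) + (-3 + (½)/156)) + (-6 + (-2 + 52)²/7) = (67/21 + (-3 + (½)*(1/156))) + (-6 + (⅐)*50²) = (67*(1/21) + (-3 + 1/312)) + (-6 + (⅐)*2500) = (67/21 - 935/312) + (-6 + 2500/7) = 141/728 + 2458/7 = 36539/104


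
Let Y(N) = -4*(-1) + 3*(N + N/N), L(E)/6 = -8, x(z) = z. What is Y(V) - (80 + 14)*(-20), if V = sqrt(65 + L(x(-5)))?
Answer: 1887 + 3*sqrt(17) ≈ 1899.4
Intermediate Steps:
L(E) = -48 (L(E) = 6*(-8) = -48)
V = sqrt(17) (V = sqrt(65 - 48) = sqrt(17) ≈ 4.1231)
Y(N) = 7 + 3*N (Y(N) = 4 + 3*(N + 1) = 4 + 3*(1 + N) = 4 + (3 + 3*N) = 7 + 3*N)
Y(V) - (80 + 14)*(-20) = (7 + 3*sqrt(17)) - (80 + 14)*(-20) = (7 + 3*sqrt(17)) - 94*(-20) = (7 + 3*sqrt(17)) - 1*(-1880) = (7 + 3*sqrt(17)) + 1880 = 1887 + 3*sqrt(17)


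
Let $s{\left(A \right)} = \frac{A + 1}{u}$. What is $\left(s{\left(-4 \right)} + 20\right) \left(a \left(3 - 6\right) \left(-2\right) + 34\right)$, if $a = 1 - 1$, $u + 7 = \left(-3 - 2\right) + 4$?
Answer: $\frac{2771}{4} \approx 692.75$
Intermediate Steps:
$u = -8$ ($u = -7 + \left(\left(-3 - 2\right) + 4\right) = -7 + \left(-5 + 4\right) = -7 - 1 = -8$)
$a = 0$ ($a = 1 - 1 = 0$)
$s{\left(A \right)} = - \frac{1}{8} - \frac{A}{8}$ ($s{\left(A \right)} = \frac{A + 1}{-8} = \left(1 + A\right) \left(- \frac{1}{8}\right) = - \frac{1}{8} - \frac{A}{8}$)
$\left(s{\left(-4 \right)} + 20\right) \left(a \left(3 - 6\right) \left(-2\right) + 34\right) = \left(\left(- \frac{1}{8} - - \frac{1}{2}\right) + 20\right) \left(0 \left(3 - 6\right) \left(-2\right) + 34\right) = \left(\left(- \frac{1}{8} + \frac{1}{2}\right) + 20\right) \left(0 \left(3 - 6\right) \left(-2\right) + 34\right) = \left(\frac{3}{8} + 20\right) \left(0 \left(-3\right) \left(-2\right) + 34\right) = \frac{163 \left(0 \left(-2\right) + 34\right)}{8} = \frac{163 \left(0 + 34\right)}{8} = \frac{163}{8} \cdot 34 = \frac{2771}{4}$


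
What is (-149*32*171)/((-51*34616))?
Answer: 33972/73559 ≈ 0.46183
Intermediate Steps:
(-149*32*171)/((-51*34616)) = -4768*171/(-1765416) = -815328*(-1/1765416) = 33972/73559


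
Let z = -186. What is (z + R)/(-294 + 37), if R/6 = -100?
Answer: 786/257 ≈ 3.0584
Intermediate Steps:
R = -600 (R = 6*(-100) = -600)
(z + R)/(-294 + 37) = (-186 - 600)/(-294 + 37) = -786/(-257) = -786*(-1/257) = 786/257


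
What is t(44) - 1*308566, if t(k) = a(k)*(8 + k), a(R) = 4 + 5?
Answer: -308098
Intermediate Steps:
a(R) = 9
t(k) = 72 + 9*k (t(k) = 9*(8 + k) = 72 + 9*k)
t(44) - 1*308566 = (72 + 9*44) - 1*308566 = (72 + 396) - 308566 = 468 - 308566 = -308098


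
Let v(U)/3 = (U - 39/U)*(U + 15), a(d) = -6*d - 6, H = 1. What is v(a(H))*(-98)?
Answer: 15435/2 ≈ 7717.5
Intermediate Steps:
a(d) = -6 - 6*d
v(U) = 3*(15 + U)*(U - 39/U) (v(U) = 3*((U - 39/U)*(U + 15)) = 3*((U - 39/U)*(15 + U)) = 3*((15 + U)*(U - 39/U)) = 3*(15 + U)*(U - 39/U))
v(a(H))*(-98) = (-117 - 1755/(-6 - 6*1) + 3*(-6 - 6*1)² + 45*(-6 - 6*1))*(-98) = (-117 - 1755/(-6 - 6) + 3*(-6 - 6)² + 45*(-6 - 6))*(-98) = (-117 - 1755/(-12) + 3*(-12)² + 45*(-12))*(-98) = (-117 - 1755*(-1/12) + 3*144 - 540)*(-98) = (-117 + 585/4 + 432 - 540)*(-98) = -315/4*(-98) = 15435/2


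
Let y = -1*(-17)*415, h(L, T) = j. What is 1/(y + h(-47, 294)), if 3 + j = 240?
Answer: 1/7292 ≈ 0.00013714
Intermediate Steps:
j = 237 (j = -3 + 240 = 237)
h(L, T) = 237
y = 7055 (y = 17*415 = 7055)
1/(y + h(-47, 294)) = 1/(7055 + 237) = 1/7292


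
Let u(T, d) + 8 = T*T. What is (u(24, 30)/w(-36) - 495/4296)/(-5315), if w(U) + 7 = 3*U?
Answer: 832351/875274200 ≈ 0.00095096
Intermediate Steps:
u(T, d) = -8 + T**2 (u(T, d) = -8 + T*T = -8 + T**2)
w(U) = -7 + 3*U
(u(24, 30)/w(-36) - 495/4296)/(-5315) = ((-8 + 24**2)/(-7 + 3*(-36)) - 495/4296)/(-5315) = ((-8 + 576)/(-7 - 108) - 495*1/4296)*(-1/5315) = (568/(-115) - 165/1432)*(-1/5315) = (568*(-1/115) - 165/1432)*(-1/5315) = (-568/115 - 165/1432)*(-1/5315) = -832351/164680*(-1/5315) = 832351/875274200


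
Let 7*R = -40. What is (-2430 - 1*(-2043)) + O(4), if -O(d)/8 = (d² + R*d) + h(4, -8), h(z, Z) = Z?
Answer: -1877/7 ≈ -268.14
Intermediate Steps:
R = -40/7 (R = (⅐)*(-40) = -40/7 ≈ -5.7143)
O(d) = 64 - 8*d² + 320*d/7 (O(d) = -8*((d² - 40*d/7) - 8) = -8*(-8 + d² - 40*d/7) = 64 - 8*d² + 320*d/7)
(-2430 - 1*(-2043)) + O(4) = (-2430 - 1*(-2043)) + (64 - 8*4² + (320/7)*4) = (-2430 + 2043) + (64 - 8*16 + 1280/7) = -387 + (64 - 128 + 1280/7) = -387 + 832/7 = -1877/7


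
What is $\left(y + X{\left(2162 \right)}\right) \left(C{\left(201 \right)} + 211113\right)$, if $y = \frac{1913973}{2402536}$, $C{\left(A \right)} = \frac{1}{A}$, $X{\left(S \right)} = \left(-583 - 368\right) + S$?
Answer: $\frac{61770440680908133}{241454868} \approx 2.5583 \cdot 10^{8}$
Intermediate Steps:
$X{\left(S \right)} = -951 + S$
$y = \frac{1913973}{2402536}$ ($y = 1913973 \cdot \frac{1}{2402536} = \frac{1913973}{2402536} \approx 0.79665$)
$\left(y + X{\left(2162 \right)}\right) \left(C{\left(201 \right)} + 211113\right) = \left(\frac{1913973}{2402536} + \left(-951 + 2162\right)\right) \left(\frac{1}{201} + 211113\right) = \left(\frac{1913973}{2402536} + 1211\right) \left(\frac{1}{201} + 211113\right) = \frac{2911385069}{2402536} \cdot \frac{42433714}{201} = \frac{61770440680908133}{241454868}$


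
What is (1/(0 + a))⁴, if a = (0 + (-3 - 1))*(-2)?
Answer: 1/4096 ≈ 0.00024414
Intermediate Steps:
a = 8 (a = (0 - 4)*(-2) = -4*(-2) = 8)
(1/(0 + a))⁴ = (1/(0 + 8))⁴ = (1/8)⁴ = (⅛)⁴ = 1/4096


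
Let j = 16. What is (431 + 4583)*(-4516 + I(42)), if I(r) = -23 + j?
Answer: -22678322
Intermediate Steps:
I(r) = -7 (I(r) = -23 + 16 = -7)
(431 + 4583)*(-4516 + I(42)) = (431 + 4583)*(-4516 - 7) = 5014*(-4523) = -22678322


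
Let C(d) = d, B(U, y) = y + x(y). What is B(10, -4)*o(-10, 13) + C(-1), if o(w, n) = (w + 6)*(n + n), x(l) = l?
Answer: 831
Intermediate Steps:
B(U, y) = 2*y (B(U, y) = y + y = 2*y)
o(w, n) = 2*n*(6 + w) (o(w, n) = (6 + w)*(2*n) = 2*n*(6 + w))
B(10, -4)*o(-10, 13) + C(-1) = (2*(-4))*(2*13*(6 - 10)) - 1 = -16*13*(-4) - 1 = -8*(-104) - 1 = 832 - 1 = 831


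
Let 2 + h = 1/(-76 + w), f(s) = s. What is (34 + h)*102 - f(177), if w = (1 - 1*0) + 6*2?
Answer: 64793/21 ≈ 3085.4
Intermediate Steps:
w = 13 (w = (1 + 0) + 12 = 1 + 12 = 13)
h = -127/63 (h = -2 + 1/(-76 + 13) = -2 + 1/(-63) = -2 - 1/63 = -127/63 ≈ -2.0159)
(34 + h)*102 - f(177) = (34 - 127/63)*102 - 1*177 = (2015/63)*102 - 177 = 68510/21 - 177 = 64793/21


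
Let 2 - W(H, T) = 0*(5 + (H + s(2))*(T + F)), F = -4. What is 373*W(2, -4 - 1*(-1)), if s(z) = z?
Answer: 746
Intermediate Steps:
W(H, T) = 2 (W(H, T) = 2 - 0*(5 + (H + 2)*(T - 4)) = 2 - 0*(5 + (2 + H)*(-4 + T)) = 2 - 0*(5 + (-4 + T)*(2 + H)) = 2 - 1*0 = 2 + 0 = 2)
373*W(2, -4 - 1*(-1)) = 373*2 = 746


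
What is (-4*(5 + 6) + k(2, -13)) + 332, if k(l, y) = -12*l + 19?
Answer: 283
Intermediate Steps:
k(l, y) = 19 - 12*l
(-4*(5 + 6) + k(2, -13)) + 332 = (-4*(5 + 6) + (19 - 12*2)) + 332 = (-4*11 + (19 - 24)) + 332 = (-44 - 5) + 332 = -49 + 332 = 283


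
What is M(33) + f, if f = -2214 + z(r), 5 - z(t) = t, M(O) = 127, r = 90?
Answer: -2172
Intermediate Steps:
z(t) = 5 - t
f = -2299 (f = -2214 + (5 - 1*90) = -2214 + (5 - 90) = -2214 - 85 = -2299)
M(33) + f = 127 - 2299 = -2172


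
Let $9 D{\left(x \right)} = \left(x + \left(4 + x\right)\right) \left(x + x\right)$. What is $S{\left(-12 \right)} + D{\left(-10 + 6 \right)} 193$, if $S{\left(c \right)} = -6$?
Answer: $\frac{6122}{9} \approx 680.22$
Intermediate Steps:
$D{\left(x \right)} = \frac{2 x \left(4 + 2 x\right)}{9}$ ($D{\left(x \right)} = \frac{\left(x + \left(4 + x\right)\right) \left(x + x\right)}{9} = \frac{\left(4 + 2 x\right) 2 x}{9} = \frac{2 x \left(4 + 2 x\right)}{9}$)
$S{\left(-12 \right)} + D{\left(-10 + 6 \right)} 193 = -6 + \frac{4 \left(-10 + 6\right) \left(2 + \left(-10 + 6\right)\right)}{9} \cdot 193 = -6 + \frac{4}{9} \left(-4\right) \left(2 - 4\right) 193 = -6 + \frac{4}{9} \left(-4\right) \left(-2\right) 193 = -6 + \frac{32}{9} \cdot 193 = -6 + \frac{6176}{9} = \frac{6122}{9}$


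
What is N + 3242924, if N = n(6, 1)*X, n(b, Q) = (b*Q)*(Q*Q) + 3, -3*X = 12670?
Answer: 3204914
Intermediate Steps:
X = -12670/3 (X = -⅓*12670 = -12670/3 ≈ -4223.3)
n(b, Q) = 3 + b*Q³ (n(b, Q) = (Q*b)*Q² + 3 = b*Q³ + 3 = 3 + b*Q³)
N = -38010 (N = (3 + 6*1³)*(-12670/3) = (3 + 6*1)*(-12670/3) = (3 + 6)*(-12670/3) = 9*(-12670/3) = -38010)
N + 3242924 = -38010 + 3242924 = 3204914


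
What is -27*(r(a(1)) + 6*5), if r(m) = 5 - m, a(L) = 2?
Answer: -891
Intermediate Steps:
-27*(r(a(1)) + 6*5) = -27*((5 - 1*2) + 6*5) = -27*((5 - 2) + 30) = -27*(3 + 30) = -27*33 = -891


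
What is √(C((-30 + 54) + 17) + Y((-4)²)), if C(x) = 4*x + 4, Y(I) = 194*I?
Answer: 2*√818 ≈ 57.201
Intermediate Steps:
C(x) = 4 + 4*x
√(C((-30 + 54) + 17) + Y((-4)²)) = √((4 + 4*((-30 + 54) + 17)) + 194*(-4)²) = √((4 + 4*(24 + 17)) + 194*16) = √((4 + 4*41) + 3104) = √((4 + 164) + 3104) = √(168 + 3104) = √3272 = 2*√818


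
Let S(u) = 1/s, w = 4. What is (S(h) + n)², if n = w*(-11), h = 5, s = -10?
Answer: 194481/100 ≈ 1944.8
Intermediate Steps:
n = -44 (n = 4*(-11) = -44)
S(u) = -⅒ (S(u) = 1/(-10) = -⅒)
(S(h) + n)² = (-⅒ - 44)² = (-441/10)² = 194481/100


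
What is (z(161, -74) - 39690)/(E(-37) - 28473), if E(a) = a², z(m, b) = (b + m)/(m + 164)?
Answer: 12899163/8808800 ≈ 1.4643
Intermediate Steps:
z(m, b) = (b + m)/(164 + m)
(z(161, -74) - 39690)/(E(-37) - 28473) = ((-74 + 161)/(164 + 161) - 39690)/((-37)² - 28473) = (87/325 - 39690)/(1369 - 28473) = ((1/325)*87 - 39690)/(-27104) = (87/325 - 39690)*(-1/27104) = -12899163/325*(-1/27104) = 12899163/8808800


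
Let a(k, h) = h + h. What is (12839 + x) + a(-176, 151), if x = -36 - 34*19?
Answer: 12459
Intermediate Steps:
x = -682 (x = -36 - 646 = -682)
a(k, h) = 2*h
(12839 + x) + a(-176, 151) = (12839 - 682) + 2*151 = 12157 + 302 = 12459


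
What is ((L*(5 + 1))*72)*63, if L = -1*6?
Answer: -163296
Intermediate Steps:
L = -6
((L*(5 + 1))*72)*63 = (-6*(5 + 1)*72)*63 = (-6*6*72)*63 = -36*72*63 = -2592*63 = -163296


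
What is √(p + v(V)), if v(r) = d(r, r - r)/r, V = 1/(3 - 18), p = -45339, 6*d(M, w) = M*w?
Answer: I*√45339 ≈ 212.93*I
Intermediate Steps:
d(M, w) = M*w/6 (d(M, w) = (M*w)/6 = M*w/6)
V = -1/15 (V = 1/(-15) = -1/15 ≈ -0.066667)
v(r) = 0 (v(r) = (r*(r - r)/6)/r = ((⅙)*r*0)/r = 0/r = 0)
√(p + v(V)) = √(-45339 + 0) = √(-45339) = I*√45339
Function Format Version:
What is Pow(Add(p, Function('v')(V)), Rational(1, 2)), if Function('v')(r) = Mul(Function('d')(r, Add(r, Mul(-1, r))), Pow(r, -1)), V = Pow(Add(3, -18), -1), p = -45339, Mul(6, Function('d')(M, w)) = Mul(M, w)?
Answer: Mul(I, Pow(45339, Rational(1, 2))) ≈ Mul(212.93, I)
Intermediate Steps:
Function('d')(M, w) = Mul(Rational(1, 6), M, w) (Function('d')(M, w) = Mul(Rational(1, 6), Mul(M, w)) = Mul(Rational(1, 6), M, w))
V = Rational(-1, 15) (V = Pow(-15, -1) = Rational(-1, 15) ≈ -0.066667)
Function('v')(r) = 0 (Function('v')(r) = Mul(Mul(Rational(1, 6), r, Add(r, Mul(-1, r))), Pow(r, -1)) = Mul(Mul(Rational(1, 6), r, 0), Pow(r, -1)) = Mul(0, Pow(r, -1)) = 0)
Pow(Add(p, Function('v')(V)), Rational(1, 2)) = Pow(Add(-45339, 0), Rational(1, 2)) = Pow(-45339, Rational(1, 2)) = Mul(I, Pow(45339, Rational(1, 2)))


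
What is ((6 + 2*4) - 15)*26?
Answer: -26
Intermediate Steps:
((6 + 2*4) - 15)*26 = ((6 + 8) - 15)*26 = (14 - 15)*26 = -1*26 = -26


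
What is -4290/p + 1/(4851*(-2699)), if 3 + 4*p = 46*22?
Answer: -224673289849/13210684641 ≈ -17.007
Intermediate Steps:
p = 1009/4 (p = -¾ + (46*22)/4 = -¾ + (¼)*1012 = -¾ + 253 = 1009/4 ≈ 252.25)
-4290/p + 1/(4851*(-2699)) = -4290/1009/4 + 1/(4851*(-2699)) = -4290*4/1009 + (1/4851)*(-1/2699) = -17160/1009 - 1/13092849 = -224673289849/13210684641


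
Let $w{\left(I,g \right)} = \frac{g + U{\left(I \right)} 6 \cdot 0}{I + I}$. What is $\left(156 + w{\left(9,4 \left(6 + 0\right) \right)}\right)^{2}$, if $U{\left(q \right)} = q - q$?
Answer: $\frac{222784}{9} \approx 24754.0$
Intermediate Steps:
$U{\left(q \right)} = 0$
$w{\left(I,g \right)} = \frac{g}{2 I}$ ($w{\left(I,g \right)} = \frac{g + 0 \cdot 6 \cdot 0}{I + I} = \frac{g + 0 \cdot 0}{2 I} = \left(g + 0\right) \frac{1}{2 I} = g \frac{1}{2 I} = \frac{g}{2 I}$)
$\left(156 + w{\left(9,4 \left(6 + 0\right) \right)}\right)^{2} = \left(156 + \frac{4 \left(6 + 0\right)}{2 \cdot 9}\right)^{2} = \left(156 + \frac{1}{2} \cdot 4 \cdot 6 \cdot \frac{1}{9}\right)^{2} = \left(156 + \frac{1}{2} \cdot 24 \cdot \frac{1}{9}\right)^{2} = \left(156 + \frac{4}{3}\right)^{2} = \left(\frac{472}{3}\right)^{2} = \frac{222784}{9}$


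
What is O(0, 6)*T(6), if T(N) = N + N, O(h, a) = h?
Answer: 0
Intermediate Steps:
T(N) = 2*N
O(0, 6)*T(6) = 0*(2*6) = 0*12 = 0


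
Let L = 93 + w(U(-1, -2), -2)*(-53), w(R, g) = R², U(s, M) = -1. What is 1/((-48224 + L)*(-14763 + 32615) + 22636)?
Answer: -1/860158132 ≈ -1.1626e-9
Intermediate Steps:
L = 40 (L = 93 + (-1)²*(-53) = 93 + 1*(-53) = 93 - 53 = 40)
1/((-48224 + L)*(-14763 + 32615) + 22636) = 1/((-48224 + 40)*(-14763 + 32615) + 22636) = 1/(-48184*17852 + 22636) = 1/(-860180768 + 22636) = 1/(-860158132) = -1/860158132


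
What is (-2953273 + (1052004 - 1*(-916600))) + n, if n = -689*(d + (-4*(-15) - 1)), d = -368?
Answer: -771768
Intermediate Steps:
n = 212901 (n = -689*(-368 + (-4*(-15) - 1)) = -689*(-368 + (60 - 1)) = -689*(-368 + 59) = -689*(-309) = 212901)
(-2953273 + (1052004 - 1*(-916600))) + n = (-2953273 + (1052004 - 1*(-916600))) + 212901 = (-2953273 + (1052004 + 916600)) + 212901 = (-2953273 + 1968604) + 212901 = -984669 + 212901 = -771768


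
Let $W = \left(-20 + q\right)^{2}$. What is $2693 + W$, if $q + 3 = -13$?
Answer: $3989$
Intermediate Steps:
$q = -16$ ($q = -3 - 13 = -16$)
$W = 1296$ ($W = \left(-20 - 16\right)^{2} = \left(-36\right)^{2} = 1296$)
$2693 + W = 2693 + 1296 = 3989$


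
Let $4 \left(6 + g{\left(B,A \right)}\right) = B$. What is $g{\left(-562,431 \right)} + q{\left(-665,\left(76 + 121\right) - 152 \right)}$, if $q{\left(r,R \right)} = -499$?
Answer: $- \frac{1291}{2} \approx -645.5$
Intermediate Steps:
$g{\left(B,A \right)} = -6 + \frac{B}{4}$
$g{\left(-562,431 \right)} + q{\left(-665,\left(76 + 121\right) - 152 \right)} = \left(-6 + \frac{1}{4} \left(-562\right)\right) - 499 = \left(-6 - \frac{281}{2}\right) - 499 = - \frac{293}{2} - 499 = - \frac{1291}{2}$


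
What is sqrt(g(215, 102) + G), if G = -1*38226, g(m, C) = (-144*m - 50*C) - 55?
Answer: I*sqrt(74341) ≈ 272.66*I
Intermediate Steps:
g(m, C) = -55 - 144*m - 50*C
G = -38226
sqrt(g(215, 102) + G) = sqrt((-55 - 144*215 - 50*102) - 38226) = sqrt((-55 - 30960 - 5100) - 38226) = sqrt(-36115 - 38226) = sqrt(-74341) = I*sqrt(74341)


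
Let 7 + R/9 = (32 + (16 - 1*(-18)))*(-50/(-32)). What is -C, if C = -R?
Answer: 6921/8 ≈ 865.13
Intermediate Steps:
R = 6921/8 (R = -63 + 9*((32 + (16 - 1*(-18)))*(-50/(-32))) = -63 + 9*((32 + (16 + 18))*(-50*(-1/32))) = -63 + 9*((32 + 34)*(25/16)) = -63 + 9*(66*(25/16)) = -63 + 9*(825/8) = -63 + 7425/8 = 6921/8 ≈ 865.13)
C = -6921/8 (C = -1*6921/8 = -6921/8 ≈ -865.13)
-C = -1*(-6921/8) = 6921/8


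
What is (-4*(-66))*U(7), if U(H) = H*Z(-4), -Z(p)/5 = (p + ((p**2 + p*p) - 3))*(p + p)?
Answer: 1848000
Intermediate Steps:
Z(p) = -10*p*(-3 + p + 2*p**2) (Z(p) = -5*(p + ((p**2 + p*p) - 3))*(p + p) = -5*(p + ((p**2 + p**2) - 3))*2*p = -5*(p + (2*p**2 - 3))*2*p = -5*(p + (-3 + 2*p**2))*2*p = -5*(-3 + p + 2*p**2)*2*p = -10*p*(-3 + p + 2*p**2))
U(H) = 1000*H (U(H) = H*(10*(-4)*(3 - 1*(-4) - 2*(-4)**2)) = H*(10*(-4)*(3 + 4 - 2*16)) = H*(10*(-4)*(3 + 4 - 32)) = H*(10*(-4)*(-25)) = H*1000 = 1000*H)
(-4*(-66))*U(7) = (-4*(-66))*(1000*7) = 264*7000 = 1848000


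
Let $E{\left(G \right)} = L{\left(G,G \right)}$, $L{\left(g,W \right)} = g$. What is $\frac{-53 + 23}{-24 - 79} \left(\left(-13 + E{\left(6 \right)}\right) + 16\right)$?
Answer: $\frac{270}{103} \approx 2.6214$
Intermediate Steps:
$E{\left(G \right)} = G$
$\frac{-53 + 23}{-24 - 79} \left(\left(-13 + E{\left(6 \right)}\right) + 16\right) = \frac{-53 + 23}{-24 - 79} \left(\left(-13 + 6\right) + 16\right) = - \frac{30}{-103} \left(-7 + 16\right) = \left(-30\right) \left(- \frac{1}{103}\right) 9 = \frac{30}{103} \cdot 9 = \frac{270}{103}$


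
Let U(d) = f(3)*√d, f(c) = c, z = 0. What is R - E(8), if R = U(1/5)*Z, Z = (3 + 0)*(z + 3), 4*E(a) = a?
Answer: -2 + 27*√5/5 ≈ 10.075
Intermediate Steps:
E(a) = a/4
Z = 9 (Z = (3 + 0)*(0 + 3) = 3*3 = 9)
U(d) = 3*√d
R = 27*√5/5 (R = (3*√(1/5))*9 = (3*√(⅕))*9 = (3*(√5/5))*9 = (3*√5/5)*9 = 27*√5/5 ≈ 12.075)
R - E(8) = 27*√5/5 - 8/4 = 27*√5/5 - 1*2 = 27*√5/5 - 2 = -2 + 27*√5/5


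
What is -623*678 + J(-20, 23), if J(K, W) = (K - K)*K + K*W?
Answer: -422854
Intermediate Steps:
J(K, W) = K*W (J(K, W) = 0*K + K*W = 0 + K*W = K*W)
-623*678 + J(-20, 23) = -623*678 - 20*23 = -422394 - 460 = -422854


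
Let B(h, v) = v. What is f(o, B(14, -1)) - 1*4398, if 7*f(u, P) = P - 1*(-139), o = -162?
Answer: -30648/7 ≈ -4378.3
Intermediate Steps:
f(u, P) = 139/7 + P/7 (f(u, P) = (P - 1*(-139))/7 = (P + 139)/7 = (139 + P)/7 = 139/7 + P/7)
f(o, B(14, -1)) - 1*4398 = (139/7 + (⅐)*(-1)) - 1*4398 = (139/7 - ⅐) - 4398 = 138/7 - 4398 = -30648/7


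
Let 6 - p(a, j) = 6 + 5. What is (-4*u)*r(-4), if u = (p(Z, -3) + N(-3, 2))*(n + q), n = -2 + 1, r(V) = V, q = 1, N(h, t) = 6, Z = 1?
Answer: 0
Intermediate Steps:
p(a, j) = -5 (p(a, j) = 6 - (6 + 5) = 6 - 1*11 = 6 - 11 = -5)
n = -1
u = 0 (u = (-5 + 6)*(-1 + 1) = 1*0 = 0)
(-4*u)*r(-4) = -4*0*(-4) = 0*(-4) = 0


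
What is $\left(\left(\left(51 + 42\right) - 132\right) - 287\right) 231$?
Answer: $-75306$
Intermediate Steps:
$\left(\left(\left(51 + 42\right) - 132\right) - 287\right) 231 = \left(\left(93 - 132\right) - 287\right) 231 = \left(-39 - 287\right) 231 = \left(-326\right) 231 = -75306$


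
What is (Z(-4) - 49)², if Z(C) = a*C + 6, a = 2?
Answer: 2601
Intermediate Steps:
Z(C) = 6 + 2*C (Z(C) = 2*C + 6 = 6 + 2*C)
(Z(-4) - 49)² = ((6 + 2*(-4)) - 49)² = ((6 - 8) - 49)² = (-2 - 49)² = (-51)² = 2601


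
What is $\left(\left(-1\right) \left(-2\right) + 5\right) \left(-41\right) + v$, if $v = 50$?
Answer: $-237$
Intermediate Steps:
$\left(\left(-1\right) \left(-2\right) + 5\right) \left(-41\right) + v = \left(\left(-1\right) \left(-2\right) + 5\right) \left(-41\right) + 50 = \left(2 + 5\right) \left(-41\right) + 50 = 7 \left(-41\right) + 50 = -287 + 50 = -237$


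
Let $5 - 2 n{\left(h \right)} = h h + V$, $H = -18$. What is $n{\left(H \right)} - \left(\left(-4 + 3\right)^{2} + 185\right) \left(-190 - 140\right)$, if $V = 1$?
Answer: $61220$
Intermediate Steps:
$n{\left(h \right)} = 2 - \frac{h^{2}}{2}$ ($n{\left(h \right)} = \frac{5}{2} - \frac{h h + 1}{2} = \frac{5}{2} - \frac{h^{2} + 1}{2} = \frac{5}{2} - \frac{1 + h^{2}}{2} = \frac{5}{2} - \left(\frac{1}{2} + \frac{h^{2}}{2}\right) = 2 - \frac{h^{2}}{2}$)
$n{\left(H \right)} - \left(\left(-4 + 3\right)^{2} + 185\right) \left(-190 - 140\right) = \left(2 - \frac{\left(-18\right)^{2}}{2}\right) - \left(\left(-4 + 3\right)^{2} + 185\right) \left(-190 - 140\right) = \left(2 - 162\right) - \left(\left(-1\right)^{2} + 185\right) \left(-330\right) = \left(2 - 162\right) - \left(1 + 185\right) \left(-330\right) = -160 - 186 \left(-330\right) = -160 - -61380 = -160 + 61380 = 61220$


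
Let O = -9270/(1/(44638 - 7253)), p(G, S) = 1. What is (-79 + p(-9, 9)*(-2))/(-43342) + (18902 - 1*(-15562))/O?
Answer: 4429589377/2503426335150 ≈ 0.0017694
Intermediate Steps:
O = -346558950 (O = -9270/(1/37385) = -9270/1/37385 = -9270*37385 = -346558950)
(-79 + p(-9, 9)*(-2))/(-43342) + (18902 - 1*(-15562))/O = (-79 + 1*(-2))/(-43342) + (18902 - 1*(-15562))/(-346558950) = (-79 - 2)*(-1/43342) + (18902 + 15562)*(-1/346558950) = -81*(-1/43342) + 34464*(-1/346558950) = 81/43342 - 5744/57759825 = 4429589377/2503426335150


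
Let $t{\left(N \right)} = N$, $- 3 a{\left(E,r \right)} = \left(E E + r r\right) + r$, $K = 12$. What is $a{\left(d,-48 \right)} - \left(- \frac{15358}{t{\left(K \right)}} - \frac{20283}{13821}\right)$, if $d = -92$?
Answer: $- \frac{21118787}{9214} \approx -2292.0$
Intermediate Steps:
$a{\left(E,r \right)} = - \frac{r}{3} - \frac{E^{2}}{3} - \frac{r^{2}}{3}$ ($a{\left(E,r \right)} = - \frac{\left(E E + r r\right) + r}{3} = - \frac{\left(E^{2} + r^{2}\right) + r}{3} = - \frac{r + E^{2} + r^{2}}{3} = - \frac{r}{3} - \frac{E^{2}}{3} - \frac{r^{2}}{3}$)
$a{\left(d,-48 \right)} - \left(- \frac{15358}{t{\left(K \right)}} - \frac{20283}{13821}\right) = \left(\left(- \frac{1}{3}\right) \left(-48\right) - \frac{\left(-92\right)^{2}}{3} - \frac{\left(-48\right)^{2}}{3}\right) - \left(- \frac{15358}{12} - \frac{20283}{13821}\right) = \left(16 - \frac{8464}{3} - 768\right) - \left(\left(-15358\right) \frac{1}{12} - \frac{6761}{4607}\right) = \left(16 - \frac{8464}{3} - 768\right) - \left(- \frac{7679}{6} - \frac{6761}{4607}\right) = - \frac{10720}{3} - - \frac{35417719}{27642} = - \frac{10720}{3} + \frac{35417719}{27642} = - \frac{21118787}{9214}$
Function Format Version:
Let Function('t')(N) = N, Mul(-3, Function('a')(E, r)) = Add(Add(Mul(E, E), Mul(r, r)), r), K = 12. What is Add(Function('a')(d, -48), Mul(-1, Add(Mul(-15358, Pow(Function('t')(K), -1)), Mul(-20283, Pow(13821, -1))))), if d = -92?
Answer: Rational(-21118787, 9214) ≈ -2292.0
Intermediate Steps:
Function('a')(E, r) = Add(Mul(Rational(-1, 3), r), Mul(Rational(-1, 3), Pow(E, 2)), Mul(Rational(-1, 3), Pow(r, 2))) (Function('a')(E, r) = Mul(Rational(-1, 3), Add(Add(Mul(E, E), Mul(r, r)), r)) = Mul(Rational(-1, 3), Add(Add(Pow(E, 2), Pow(r, 2)), r)) = Mul(Rational(-1, 3), Add(r, Pow(E, 2), Pow(r, 2))) = Add(Mul(Rational(-1, 3), r), Mul(Rational(-1, 3), Pow(E, 2)), Mul(Rational(-1, 3), Pow(r, 2))))
Add(Function('a')(d, -48), Mul(-1, Add(Mul(-15358, Pow(Function('t')(K), -1)), Mul(-20283, Pow(13821, -1))))) = Add(Add(Mul(Rational(-1, 3), -48), Mul(Rational(-1, 3), Pow(-92, 2)), Mul(Rational(-1, 3), Pow(-48, 2))), Mul(-1, Add(Mul(-15358, Pow(12, -1)), Mul(-20283, Pow(13821, -1))))) = Add(Add(16, Mul(Rational(-1, 3), 8464), Mul(Rational(-1, 3), 2304)), Mul(-1, Add(Mul(-15358, Rational(1, 12)), Mul(-20283, Rational(1, 13821))))) = Add(Add(16, Rational(-8464, 3), -768), Mul(-1, Add(Rational(-7679, 6), Rational(-6761, 4607)))) = Add(Rational(-10720, 3), Mul(-1, Rational(-35417719, 27642))) = Add(Rational(-10720, 3), Rational(35417719, 27642)) = Rational(-21118787, 9214)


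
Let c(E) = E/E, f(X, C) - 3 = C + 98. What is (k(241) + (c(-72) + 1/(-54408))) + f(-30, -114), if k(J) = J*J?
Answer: 3159418151/54408 ≈ 58069.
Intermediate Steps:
f(X, C) = 101 + C (f(X, C) = 3 + (C + 98) = 3 + (98 + C) = 101 + C)
c(E) = 1
k(J) = J²
(k(241) + (c(-72) + 1/(-54408))) + f(-30, -114) = (241² + (1 + 1/(-54408))) + (101 - 114) = (58081 + (1 - 1/54408)) - 13 = (58081 + 54407/54408) - 13 = 3160125455/54408 - 13 = 3159418151/54408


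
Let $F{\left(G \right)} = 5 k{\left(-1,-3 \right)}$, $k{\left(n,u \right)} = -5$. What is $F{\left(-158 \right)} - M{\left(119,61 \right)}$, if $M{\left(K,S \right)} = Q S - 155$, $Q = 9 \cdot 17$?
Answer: $-9203$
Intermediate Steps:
$Q = 153$
$M{\left(K,S \right)} = -155 + 153 S$ ($M{\left(K,S \right)} = 153 S - 155 = -155 + 153 S$)
$F{\left(G \right)} = -25$ ($F{\left(G \right)} = 5 \left(-5\right) = -25$)
$F{\left(-158 \right)} - M{\left(119,61 \right)} = -25 - \left(-155 + 153 \cdot 61\right) = -25 - \left(-155 + 9333\right) = -25 - 9178 = -9203$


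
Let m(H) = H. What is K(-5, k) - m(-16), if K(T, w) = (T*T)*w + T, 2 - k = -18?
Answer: 511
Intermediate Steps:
k = 20 (k = 2 - 1*(-18) = 2 + 18 = 20)
K(T, w) = T + w*T**2 (K(T, w) = T**2*w + T = w*T**2 + T = T + w*T**2)
K(-5, k) - m(-16) = -5*(1 - 5*20) - 1*(-16) = -5*(1 - 100) + 16 = -5*(-99) + 16 = 495 + 16 = 511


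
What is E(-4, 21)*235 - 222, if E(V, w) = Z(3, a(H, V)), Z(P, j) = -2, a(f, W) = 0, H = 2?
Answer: -692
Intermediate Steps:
E(V, w) = -2
E(-4, 21)*235 - 222 = -2*235 - 222 = -470 - 222 = -692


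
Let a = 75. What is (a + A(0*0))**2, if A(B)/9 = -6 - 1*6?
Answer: 1089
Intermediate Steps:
A(B) = -108 (A(B) = 9*(-6 - 1*6) = 9*(-6 - 6) = 9*(-12) = -108)
(a + A(0*0))**2 = (75 - 108)**2 = (-33)**2 = 1089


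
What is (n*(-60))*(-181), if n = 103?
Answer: 1118580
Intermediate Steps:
(n*(-60))*(-181) = (103*(-60))*(-181) = -6180*(-181) = 1118580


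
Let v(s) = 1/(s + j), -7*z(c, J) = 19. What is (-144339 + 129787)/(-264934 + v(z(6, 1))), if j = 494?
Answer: 50044328/911108019 ≈ 0.054927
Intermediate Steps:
z(c, J) = -19/7 (z(c, J) = -⅐*19 = -19/7)
v(s) = 1/(494 + s) (v(s) = 1/(s + 494) = 1/(494 + s))
(-144339 + 129787)/(-264934 + v(z(6, 1))) = (-144339 + 129787)/(-264934 + 1/(494 - 19/7)) = -14552/(-264934 + 1/(3439/7)) = -14552/(-264934 + 7/3439) = -14552/(-911108019/3439) = -14552*(-3439/911108019) = 50044328/911108019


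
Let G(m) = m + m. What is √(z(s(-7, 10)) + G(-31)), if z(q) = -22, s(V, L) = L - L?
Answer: 2*I*√21 ≈ 9.1651*I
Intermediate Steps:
s(V, L) = 0
G(m) = 2*m
√(z(s(-7, 10)) + G(-31)) = √(-22 + 2*(-31)) = √(-22 - 62) = √(-84) = 2*I*√21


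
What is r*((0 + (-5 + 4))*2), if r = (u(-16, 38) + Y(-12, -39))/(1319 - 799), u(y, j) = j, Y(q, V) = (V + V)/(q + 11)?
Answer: -29/65 ≈ -0.44615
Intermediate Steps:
Y(q, V) = 2*V/(11 + q) (Y(q, V) = (2*V)/(11 + q) = 2*V/(11 + q))
r = 29/130 (r = (38 + 2*(-39)/(11 - 12))/(1319 - 799) = (38 + 2*(-39)/(-1))/520 = (38 + 2*(-39)*(-1))*(1/520) = (38 + 78)*(1/520) = 116*(1/520) = 29/130 ≈ 0.22308)
r*((0 + (-5 + 4))*2) = 29*((0 + (-5 + 4))*2)/130 = 29*((0 - 1)*2)/130 = 29*(-1*2)/130 = (29/130)*(-2) = -29/65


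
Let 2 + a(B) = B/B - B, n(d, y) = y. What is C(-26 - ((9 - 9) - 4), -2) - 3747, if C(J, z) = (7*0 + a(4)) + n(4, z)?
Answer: -3754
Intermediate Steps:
a(B) = -1 - B (a(B) = -2 + (B/B - B) = -2 + (1 - B) = -1 - B)
C(J, z) = -5 + z (C(J, z) = (7*0 + (-1 - 1*4)) + z = (0 + (-1 - 4)) + z = (0 - 5) + z = -5 + z)
C(-26 - ((9 - 9) - 4), -2) - 3747 = (-5 - 2) - 3747 = -7 - 3747 = -3754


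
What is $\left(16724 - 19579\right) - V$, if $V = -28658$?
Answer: $25803$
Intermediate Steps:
$\left(16724 - 19579\right) - V = \left(16724 - 19579\right) - -28658 = \left(16724 - 19579\right) + 28658 = -2855 + 28658 = 25803$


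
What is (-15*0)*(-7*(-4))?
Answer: 0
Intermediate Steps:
(-15*0)*(-7*(-4)) = 0*28 = 0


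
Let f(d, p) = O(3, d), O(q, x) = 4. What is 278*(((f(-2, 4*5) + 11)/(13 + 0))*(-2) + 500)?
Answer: 1798660/13 ≈ 1.3836e+5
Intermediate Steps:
f(d, p) = 4
278*(((f(-2, 4*5) + 11)/(13 + 0))*(-2) + 500) = 278*(((4 + 11)/(13 + 0))*(-2) + 500) = 278*((15/13)*(-2) + 500) = 278*(-30/13 + 500) = 278*(6470/13) = 1798660/13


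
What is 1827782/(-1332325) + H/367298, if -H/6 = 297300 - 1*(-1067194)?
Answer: -5789518742168/244680153925 ≈ -23.662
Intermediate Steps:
H = -8186964 (H = -6*(297300 - 1*(-1067194)) = -6*(297300 + 1067194) = -6*1364494 = -8186964)
1827782/(-1332325) + H/367298 = 1827782/(-1332325) - 8186964/367298 = 1827782*(-1/1332325) - 8186964*1/367298 = -1827782/1332325 - 4093482/183649 = -5789518742168/244680153925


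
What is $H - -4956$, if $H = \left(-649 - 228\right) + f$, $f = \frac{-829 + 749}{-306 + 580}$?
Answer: $\frac{558783}{137} \approx 4078.7$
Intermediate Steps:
$f = - \frac{40}{137}$ ($f = - \frac{80}{274} = \left(-80\right) \frac{1}{274} = - \frac{40}{137} \approx -0.29197$)
$H = - \frac{120189}{137}$ ($H = \left(-649 - 228\right) - \frac{40}{137} = -877 - \frac{40}{137} = - \frac{120189}{137} \approx -877.29$)
$H - -4956 = - \frac{120189}{137} - -4956 = - \frac{120189}{137} + 4956 = \frac{558783}{137}$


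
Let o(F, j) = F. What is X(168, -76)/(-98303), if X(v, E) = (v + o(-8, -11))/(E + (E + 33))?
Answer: 160/11698057 ≈ 1.3677e-5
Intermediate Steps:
X(v, E) = (-8 + v)/(33 + 2*E) (X(v, E) = (v - 8)/(E + (E + 33)) = (-8 + v)/(E + (33 + E)) = (-8 + v)/(33 + 2*E))
X(168, -76)/(-98303) = ((-8 + 168)/(33 + 2*(-76)))/(-98303) = (160/(33 - 152))*(-1/98303) = (160/(-119))*(-1/98303) = -1/119*160*(-1/98303) = -160/119*(-1/98303) = 160/11698057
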